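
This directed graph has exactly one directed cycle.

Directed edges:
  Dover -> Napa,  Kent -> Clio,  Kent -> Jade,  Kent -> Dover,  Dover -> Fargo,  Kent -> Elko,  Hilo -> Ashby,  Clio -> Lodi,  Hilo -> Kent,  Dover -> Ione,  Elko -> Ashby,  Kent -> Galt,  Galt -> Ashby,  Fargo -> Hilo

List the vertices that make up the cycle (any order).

Hilo, Kent, Dover, Fargo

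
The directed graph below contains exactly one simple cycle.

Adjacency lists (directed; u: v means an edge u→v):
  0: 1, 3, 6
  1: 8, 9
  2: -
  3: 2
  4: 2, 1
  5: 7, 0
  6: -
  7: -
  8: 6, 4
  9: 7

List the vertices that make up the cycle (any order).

DFS with gray/black marking from 1:
1 gray
  8 gray
    6 gray
    6 black
    4 gray
      2 gray
      2 black
      4→1: 1 is gray → back edge
Back edge closes the cycle 1 → 8 → 4 → 1; its vertices are {1, 4, 8}.

1, 4, 8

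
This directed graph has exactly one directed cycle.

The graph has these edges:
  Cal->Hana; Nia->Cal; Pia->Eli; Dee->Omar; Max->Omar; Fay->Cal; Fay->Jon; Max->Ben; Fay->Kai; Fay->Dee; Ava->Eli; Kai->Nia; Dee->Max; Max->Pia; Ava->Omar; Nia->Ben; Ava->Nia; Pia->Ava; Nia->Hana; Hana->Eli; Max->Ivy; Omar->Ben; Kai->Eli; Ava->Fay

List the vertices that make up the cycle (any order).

DFS with gray/black marking from Fay:
Fay gray
  Dee gray
    Max gray
      Pia gray
        Eli gray
        Eli black
        Ava gray
          Omar gray
            Ben gray
            Ben black
          Omar black
          Ava→Fay: Fay is gray → back edge
Back edge closes the cycle Fay → Dee → Max → Pia → Ava → Fay; its vertices are {Ava, Dee, Fay, Max, Pia}.

Ava, Dee, Fay, Max, Pia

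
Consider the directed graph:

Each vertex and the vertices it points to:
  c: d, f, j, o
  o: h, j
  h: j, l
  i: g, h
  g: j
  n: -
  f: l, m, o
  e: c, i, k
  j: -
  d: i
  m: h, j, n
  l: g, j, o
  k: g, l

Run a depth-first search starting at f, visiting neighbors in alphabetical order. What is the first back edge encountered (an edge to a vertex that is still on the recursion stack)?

DFS from f (visiting neighbors in alphabetical order); mark gray on enter, black on exit:
f gray
  l gray
    g gray
      j gray
      j black
    g black
    l→j: j black — skip
    o gray
      h gray
        h→j: j black — skip
        h→l: l is gray → back edge
First back edge: h → l.

h→l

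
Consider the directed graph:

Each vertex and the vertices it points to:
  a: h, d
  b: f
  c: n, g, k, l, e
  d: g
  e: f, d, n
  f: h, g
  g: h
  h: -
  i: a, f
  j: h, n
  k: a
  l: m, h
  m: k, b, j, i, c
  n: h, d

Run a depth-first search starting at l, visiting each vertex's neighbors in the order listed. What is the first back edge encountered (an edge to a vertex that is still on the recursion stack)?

DFS from l (visiting each vertex's neighbors in the order listed); mark gray on enter, black on exit:
l gray
  m gray
    k gray
      a gray
        h gray
        h black
        d gray
          g gray
            g→h: h black — skip
          g black
        d black
      a black
    k black
    b gray
      f gray
        f→h: h black — skip
        f→g: g black — skip
      f black
    b black
    j gray
      j→h: h black — skip
      n gray
        n→h: h black — skip
        n→d: d black — skip
      n black
    j black
    i gray
      i→a: a black — skip
      i→f: f black — skip
    i black
    c gray
      c→n: n black — skip
      c→g: g black — skip
      c→k: k black — skip
      c→l: l is gray → back edge
First back edge: c → l.

c->l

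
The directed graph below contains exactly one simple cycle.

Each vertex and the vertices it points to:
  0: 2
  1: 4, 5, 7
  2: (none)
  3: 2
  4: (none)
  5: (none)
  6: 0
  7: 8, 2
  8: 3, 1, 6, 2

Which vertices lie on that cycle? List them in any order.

1, 7, 8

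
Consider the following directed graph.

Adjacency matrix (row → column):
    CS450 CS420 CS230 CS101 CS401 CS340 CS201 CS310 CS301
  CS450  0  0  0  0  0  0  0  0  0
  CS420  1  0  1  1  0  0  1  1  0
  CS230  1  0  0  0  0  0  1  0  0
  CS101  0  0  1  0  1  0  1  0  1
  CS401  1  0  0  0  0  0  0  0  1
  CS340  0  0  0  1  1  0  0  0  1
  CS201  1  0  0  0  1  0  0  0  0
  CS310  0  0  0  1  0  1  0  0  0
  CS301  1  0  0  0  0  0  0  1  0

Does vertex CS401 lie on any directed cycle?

Yes

CS401 is on a cycle iff CS401 can reach itself via ≥1 edge.
CS401 → CS301 → CS310 → CS101 → CS401 — yes.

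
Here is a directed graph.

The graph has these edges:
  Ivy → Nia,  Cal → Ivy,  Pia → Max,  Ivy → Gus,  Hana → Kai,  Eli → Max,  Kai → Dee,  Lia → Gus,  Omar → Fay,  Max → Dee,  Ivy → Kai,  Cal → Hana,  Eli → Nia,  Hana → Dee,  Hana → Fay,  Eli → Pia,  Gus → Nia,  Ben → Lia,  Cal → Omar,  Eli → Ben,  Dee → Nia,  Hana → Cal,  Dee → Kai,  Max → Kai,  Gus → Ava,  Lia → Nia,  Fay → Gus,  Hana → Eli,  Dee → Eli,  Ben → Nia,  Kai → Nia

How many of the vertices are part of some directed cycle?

7

A vertex is on a directed cycle iff it belongs to a strongly connected component of size ≥ 2 (or has a self-loop).
The vertices on cycles are {Cal, Dee, Eli, Kai, Max, Pia, Hana} — 7 in total.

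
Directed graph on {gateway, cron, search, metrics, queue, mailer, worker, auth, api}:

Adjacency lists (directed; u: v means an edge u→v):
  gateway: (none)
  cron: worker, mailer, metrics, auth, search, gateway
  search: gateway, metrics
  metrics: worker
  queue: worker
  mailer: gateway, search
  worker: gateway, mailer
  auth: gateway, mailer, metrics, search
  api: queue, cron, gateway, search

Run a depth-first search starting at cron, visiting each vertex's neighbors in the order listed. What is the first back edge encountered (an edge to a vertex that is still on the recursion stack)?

metrics→worker

DFS from cron (visiting each vertex's neighbors in the order listed); mark gray on enter, black on exit:
cron gray
  worker gray
    gateway gray
    gateway black
    mailer gray
      mailer→gateway: gateway black — skip
      search gray
        search→gateway: gateway black — skip
        metrics gray
          metrics→worker: worker is gray → back edge
First back edge: metrics → worker.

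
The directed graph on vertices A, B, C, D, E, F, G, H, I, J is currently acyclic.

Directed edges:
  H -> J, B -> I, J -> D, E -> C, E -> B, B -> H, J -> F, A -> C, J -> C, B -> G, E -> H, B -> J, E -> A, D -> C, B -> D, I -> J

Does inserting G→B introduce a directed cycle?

Yes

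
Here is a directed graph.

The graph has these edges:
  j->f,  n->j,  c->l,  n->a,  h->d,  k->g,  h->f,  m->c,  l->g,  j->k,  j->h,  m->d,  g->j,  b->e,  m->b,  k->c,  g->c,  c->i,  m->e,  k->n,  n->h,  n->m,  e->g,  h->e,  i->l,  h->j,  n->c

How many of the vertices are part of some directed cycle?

11

A vertex is on a directed cycle iff it belongs to a strongly connected component of size ≥ 2 (or has a self-loop).
The vertices on cycles are {b, c, e, g, h, i, j, k, l, m, n} — 11 in total.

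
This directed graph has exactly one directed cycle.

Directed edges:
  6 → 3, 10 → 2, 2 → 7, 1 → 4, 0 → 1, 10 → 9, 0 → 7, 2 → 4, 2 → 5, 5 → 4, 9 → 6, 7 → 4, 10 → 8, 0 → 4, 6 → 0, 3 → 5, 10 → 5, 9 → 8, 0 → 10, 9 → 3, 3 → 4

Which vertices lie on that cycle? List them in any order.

0, 6, 9, 10

DFS with gray/black marking from 10:
10 gray
  8 gray
  8 black
  2 gray
    7 gray
      4 gray
      4 black
    7 black
    2→4: 4 black — skip
    5 gray
      5→4: 4 black — skip
    5 black
  2 black
  10→5: 5 black — skip
  9 gray
    6 gray
      3 gray
        3→5: 5 black — skip
        3→4: 4 black — skip
      3 black
      0 gray
        1 gray
          1→4: 4 black — skip
        1 black
        0→4: 4 black — skip
        0→10: 10 is gray → back edge
Back edge closes the cycle 10 → 9 → 6 → 0 → 10; its vertices are {0, 6, 9, 10}.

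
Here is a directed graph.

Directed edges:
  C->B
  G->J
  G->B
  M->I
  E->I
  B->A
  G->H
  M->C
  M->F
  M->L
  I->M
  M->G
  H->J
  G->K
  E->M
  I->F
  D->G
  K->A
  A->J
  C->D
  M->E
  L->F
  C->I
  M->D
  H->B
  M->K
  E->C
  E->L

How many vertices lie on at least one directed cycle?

4

A vertex is on a directed cycle iff it belongs to a strongly connected component of size ≥ 2 (or has a self-loop).
The vertices on cycles are {C, E, I, M} — 4 in total.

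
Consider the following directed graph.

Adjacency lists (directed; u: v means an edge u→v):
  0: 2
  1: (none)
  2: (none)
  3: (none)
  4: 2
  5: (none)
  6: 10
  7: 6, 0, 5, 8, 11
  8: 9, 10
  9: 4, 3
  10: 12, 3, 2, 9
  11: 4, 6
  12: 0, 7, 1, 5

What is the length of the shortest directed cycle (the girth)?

For each vertex v, BFS finds the shortest path from v back to v.
The shortest such closed walk is 7 → 6 → 10 → 12 → 7, length 4.

4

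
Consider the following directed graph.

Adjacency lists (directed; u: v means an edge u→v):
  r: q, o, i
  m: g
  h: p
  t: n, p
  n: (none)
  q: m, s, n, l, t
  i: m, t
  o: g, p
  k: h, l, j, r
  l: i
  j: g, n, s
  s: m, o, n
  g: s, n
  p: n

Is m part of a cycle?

m is on a cycle iff m can reach itself via ≥1 edge.
m → g → s → m — yes.

Yes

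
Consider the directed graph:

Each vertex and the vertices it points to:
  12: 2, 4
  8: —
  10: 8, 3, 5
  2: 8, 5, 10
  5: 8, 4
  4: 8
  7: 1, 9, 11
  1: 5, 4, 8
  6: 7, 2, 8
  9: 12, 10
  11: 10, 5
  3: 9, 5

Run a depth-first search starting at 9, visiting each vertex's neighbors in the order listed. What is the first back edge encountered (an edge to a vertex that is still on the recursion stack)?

DFS from 9 (visiting each vertex's neighbors in the order listed); mark gray on enter, black on exit:
9 gray
  12 gray
    2 gray
      8 gray
      8 black
      5 gray
        5→8: 8 black — skip
        4 gray
          4→8: 8 black — skip
        4 black
      5 black
      10 gray
        10→8: 8 black — skip
        3 gray
          3→9: 9 is gray → back edge
First back edge: 3 → 9.

3->9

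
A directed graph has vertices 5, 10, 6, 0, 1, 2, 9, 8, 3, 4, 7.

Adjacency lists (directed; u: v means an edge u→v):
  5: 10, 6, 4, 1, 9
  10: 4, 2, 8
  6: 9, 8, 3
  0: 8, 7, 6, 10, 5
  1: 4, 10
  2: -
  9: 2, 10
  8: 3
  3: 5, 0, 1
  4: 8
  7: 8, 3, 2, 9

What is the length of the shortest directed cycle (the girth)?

For each vertex v, BFS finds the shortest path from v back to v.
The shortest such closed walk is 3 → 5 → 6 → 3, length 3.

3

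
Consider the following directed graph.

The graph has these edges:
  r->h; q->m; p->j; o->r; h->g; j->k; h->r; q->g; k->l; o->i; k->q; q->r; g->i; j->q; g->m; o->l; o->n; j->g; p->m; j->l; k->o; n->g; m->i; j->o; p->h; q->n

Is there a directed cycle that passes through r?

Yes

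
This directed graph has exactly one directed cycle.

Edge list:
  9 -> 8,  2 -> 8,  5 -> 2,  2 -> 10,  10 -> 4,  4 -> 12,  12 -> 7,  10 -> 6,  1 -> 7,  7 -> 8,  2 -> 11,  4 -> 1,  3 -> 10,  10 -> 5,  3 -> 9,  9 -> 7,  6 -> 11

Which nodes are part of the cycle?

DFS with gray/black marking from 10:
10 gray
  6 gray
    11 gray
    11 black
  6 black
  5 gray
    2 gray
      2→10: 10 is gray → back edge
Back edge closes the cycle 10 → 5 → 2 → 10; its vertices are {2, 5, 10}.

2, 5, 10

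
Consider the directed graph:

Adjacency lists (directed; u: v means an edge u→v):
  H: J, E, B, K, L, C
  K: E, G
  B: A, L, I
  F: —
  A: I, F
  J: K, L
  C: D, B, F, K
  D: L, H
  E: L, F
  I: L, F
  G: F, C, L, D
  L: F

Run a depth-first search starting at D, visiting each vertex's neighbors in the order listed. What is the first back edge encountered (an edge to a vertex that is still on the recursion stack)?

C→D

DFS from D (visiting each vertex's neighbors in the order listed); mark gray on enter, black on exit:
D gray
  L gray
    F gray
    F black
  L black
  H gray
    J gray
      K gray
        E gray
          E→L: L black — skip
          E→F: F black — skip
        E black
        G gray
          G→F: F black — skip
          C gray
            C→D: D is gray → back edge
First back edge: C → D.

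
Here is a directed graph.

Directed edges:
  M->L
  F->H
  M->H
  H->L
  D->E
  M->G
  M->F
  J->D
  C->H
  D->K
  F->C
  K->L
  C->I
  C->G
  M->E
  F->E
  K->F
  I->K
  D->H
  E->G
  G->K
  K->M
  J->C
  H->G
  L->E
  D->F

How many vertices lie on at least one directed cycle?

A vertex is on a directed cycle iff it belongs to a strongly connected component of size ≥ 2 (or has a self-loop).
The vertices on cycles are {C, E, F, G, H, I, K, L, M} — 9 in total.

9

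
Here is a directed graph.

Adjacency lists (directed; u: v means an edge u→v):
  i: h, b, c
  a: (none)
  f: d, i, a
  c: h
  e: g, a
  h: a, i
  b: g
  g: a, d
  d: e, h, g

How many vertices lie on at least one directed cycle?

A vertex is on a directed cycle iff it belongs to a strongly connected component of size ≥ 2 (or has a self-loop).
The vertices on cycles are {b, c, d, e, g, h, i} — 7 in total.

7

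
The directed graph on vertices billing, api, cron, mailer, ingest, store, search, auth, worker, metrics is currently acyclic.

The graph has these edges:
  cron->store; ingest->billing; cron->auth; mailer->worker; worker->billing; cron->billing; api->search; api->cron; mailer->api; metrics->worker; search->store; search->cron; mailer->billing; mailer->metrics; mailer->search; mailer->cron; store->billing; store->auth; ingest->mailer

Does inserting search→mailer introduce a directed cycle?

Adding search→mailer creates a cycle iff mailer can already reach search.
Path from mailer: mailer → search.
So mailer → … → search → mailer is a cycle.

Yes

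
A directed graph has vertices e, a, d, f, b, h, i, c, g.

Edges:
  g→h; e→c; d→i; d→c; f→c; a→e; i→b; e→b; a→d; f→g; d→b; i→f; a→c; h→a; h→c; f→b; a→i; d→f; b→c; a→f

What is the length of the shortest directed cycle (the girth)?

For each vertex v, BFS finds the shortest path from v back to v.
The shortest such closed walk is h → a → f → g → h, length 4.

4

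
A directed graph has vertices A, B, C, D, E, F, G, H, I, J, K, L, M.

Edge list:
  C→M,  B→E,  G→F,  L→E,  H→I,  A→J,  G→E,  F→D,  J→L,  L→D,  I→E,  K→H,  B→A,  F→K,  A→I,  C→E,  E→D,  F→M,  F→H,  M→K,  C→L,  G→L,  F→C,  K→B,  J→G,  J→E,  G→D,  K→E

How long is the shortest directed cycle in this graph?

6

For each vertex v, BFS finds the shortest path from v back to v.
The shortest such closed walk is F → K → B → A → J → G → F, length 6.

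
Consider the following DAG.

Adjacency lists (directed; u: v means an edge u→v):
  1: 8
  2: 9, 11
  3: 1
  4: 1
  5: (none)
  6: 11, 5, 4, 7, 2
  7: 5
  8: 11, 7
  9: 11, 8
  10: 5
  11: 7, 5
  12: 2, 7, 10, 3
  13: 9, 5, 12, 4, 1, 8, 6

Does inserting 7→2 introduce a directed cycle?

Adding 7→2 creates a cycle iff 2 can already reach 7.
Path from 2: 2 → 11 → 7.
So 2 → … → 7 → 2 is a cycle.

Yes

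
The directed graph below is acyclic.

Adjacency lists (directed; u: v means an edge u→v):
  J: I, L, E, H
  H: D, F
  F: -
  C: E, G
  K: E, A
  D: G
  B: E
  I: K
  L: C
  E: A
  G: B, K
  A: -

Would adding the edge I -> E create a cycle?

No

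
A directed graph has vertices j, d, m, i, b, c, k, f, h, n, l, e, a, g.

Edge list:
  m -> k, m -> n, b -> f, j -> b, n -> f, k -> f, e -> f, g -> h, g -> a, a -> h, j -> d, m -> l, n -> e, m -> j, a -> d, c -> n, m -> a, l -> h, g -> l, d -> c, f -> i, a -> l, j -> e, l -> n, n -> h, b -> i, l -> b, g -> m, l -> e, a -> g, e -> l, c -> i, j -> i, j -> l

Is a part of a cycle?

a is on a cycle iff a can reach itself via ≥1 edge.
a → g → a — yes.

Yes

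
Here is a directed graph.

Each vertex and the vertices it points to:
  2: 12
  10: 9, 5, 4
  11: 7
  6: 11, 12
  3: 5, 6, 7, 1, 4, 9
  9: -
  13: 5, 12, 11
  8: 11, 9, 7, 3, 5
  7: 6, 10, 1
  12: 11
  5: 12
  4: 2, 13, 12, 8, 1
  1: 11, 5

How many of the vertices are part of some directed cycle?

A vertex is on a directed cycle iff it belongs to a strongly connected component of size ≥ 2 (or has a self-loop).
The vertices on cycles are {1, 2, 3, 4, 5, 6, 7, 8, 10, 11, 12, 13} — 12 in total.

12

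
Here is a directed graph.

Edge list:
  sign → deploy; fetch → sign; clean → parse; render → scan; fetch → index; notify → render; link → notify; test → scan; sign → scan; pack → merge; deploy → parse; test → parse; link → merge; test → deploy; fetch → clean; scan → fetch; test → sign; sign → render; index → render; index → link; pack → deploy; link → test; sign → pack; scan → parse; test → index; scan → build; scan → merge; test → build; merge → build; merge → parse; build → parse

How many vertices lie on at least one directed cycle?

8

A vertex is on a directed cycle iff it belongs to a strongly connected component of size ≥ 2 (or has a self-loop).
The vertices on cycles are {link, scan, sign, test, fetch, index, notify, render} — 8 in total.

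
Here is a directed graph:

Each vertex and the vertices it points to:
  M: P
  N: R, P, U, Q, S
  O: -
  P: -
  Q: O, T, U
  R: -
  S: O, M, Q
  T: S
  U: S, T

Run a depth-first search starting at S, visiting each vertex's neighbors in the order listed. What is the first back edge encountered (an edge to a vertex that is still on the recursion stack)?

DFS from S (visiting each vertex's neighbors in the order listed); mark gray on enter, black on exit:
S gray
  O gray
  O black
  M gray
    P gray
    P black
  M black
  Q gray
    Q→O: O black — skip
    T gray
      T→S: S is gray → back edge
First back edge: T → S.

T->S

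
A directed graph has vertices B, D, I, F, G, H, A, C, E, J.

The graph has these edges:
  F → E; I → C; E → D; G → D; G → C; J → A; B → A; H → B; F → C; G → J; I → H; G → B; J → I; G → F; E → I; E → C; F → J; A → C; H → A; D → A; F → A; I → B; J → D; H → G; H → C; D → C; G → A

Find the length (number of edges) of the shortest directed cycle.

For each vertex v, BFS finds the shortest path from v back to v.
The shortest such closed walk is H → G → J → I → H, length 4.

4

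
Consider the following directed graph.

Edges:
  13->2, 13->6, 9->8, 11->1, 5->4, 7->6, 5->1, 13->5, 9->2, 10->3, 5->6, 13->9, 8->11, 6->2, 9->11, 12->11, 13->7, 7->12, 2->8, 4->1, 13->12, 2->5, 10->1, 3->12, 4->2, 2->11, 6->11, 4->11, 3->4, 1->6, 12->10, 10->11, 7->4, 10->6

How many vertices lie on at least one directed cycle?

10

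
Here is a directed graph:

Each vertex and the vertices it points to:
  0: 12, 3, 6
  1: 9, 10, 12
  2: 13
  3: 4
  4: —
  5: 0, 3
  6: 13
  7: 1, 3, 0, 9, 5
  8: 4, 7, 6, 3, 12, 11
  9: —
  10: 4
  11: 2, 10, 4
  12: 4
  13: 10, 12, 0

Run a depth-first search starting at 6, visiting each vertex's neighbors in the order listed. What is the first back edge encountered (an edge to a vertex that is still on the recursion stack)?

0->6

DFS from 6 (visiting each vertex's neighbors in the order listed); mark gray on enter, black on exit:
6 gray
  13 gray
    10 gray
      4 gray
      4 black
    10 black
    12 gray
      12→4: 4 black — skip
    12 black
    0 gray
      0→12: 12 black — skip
      3 gray
        3→4: 4 black — skip
      3 black
      0→6: 6 is gray → back edge
First back edge: 0 → 6.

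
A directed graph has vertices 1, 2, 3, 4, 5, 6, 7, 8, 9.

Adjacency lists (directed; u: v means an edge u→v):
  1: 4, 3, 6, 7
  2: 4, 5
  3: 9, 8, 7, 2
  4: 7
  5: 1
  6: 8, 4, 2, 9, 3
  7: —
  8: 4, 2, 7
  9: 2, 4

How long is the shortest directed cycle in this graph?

For each vertex v, BFS finds the shortest path from v back to v.
The shortest such closed walk is 1 → 6 → 2 → 5 → 1, length 4.

4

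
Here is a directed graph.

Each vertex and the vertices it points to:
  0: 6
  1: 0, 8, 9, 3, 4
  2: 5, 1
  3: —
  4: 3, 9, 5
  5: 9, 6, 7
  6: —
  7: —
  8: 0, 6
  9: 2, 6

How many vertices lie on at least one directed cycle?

A vertex is on a directed cycle iff it belongs to a strongly connected component of size ≥ 2 (or has a self-loop).
The vertices on cycles are {1, 2, 4, 5, 9} — 5 in total.

5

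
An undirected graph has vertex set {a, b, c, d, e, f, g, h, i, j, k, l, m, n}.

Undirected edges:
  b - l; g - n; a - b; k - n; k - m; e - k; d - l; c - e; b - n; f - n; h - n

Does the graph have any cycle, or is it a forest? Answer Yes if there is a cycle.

DFS, tracking each vertex's parent; an edge to a visited non-parent vertex closes a cycle.
Start from c:
visit c (parent –)
  visit e (parent c)
    visit k (parent e)
      visit m (parent k)
        m–k: parent, skip
      k–e: parent, skip
      visit n (parent k)
        visit g (parent n)
          g–n: parent, skip
        visit f (parent n)
          f–n: parent, skip
        visit h (parent n)
          h–n: parent, skip
        n–k: parent, skip
        visit b (parent n)
          visit a (parent b)
            a–b: parent, skip
          b–n: parent, skip
          visit l (parent b)
            l–b: parent, skip
            visit d (parent l)
              d–l: parent, skip
    e–c: parent, skip
visit i (parent –)
visit j (parent –)
No non-parent visited neighbor found — the graph is a forest.

No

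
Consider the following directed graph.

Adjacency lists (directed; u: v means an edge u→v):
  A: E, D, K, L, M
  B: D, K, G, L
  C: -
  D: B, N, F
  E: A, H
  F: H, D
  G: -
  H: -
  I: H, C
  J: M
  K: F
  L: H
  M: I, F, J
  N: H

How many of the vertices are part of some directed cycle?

A vertex is on a directed cycle iff it belongs to a strongly connected component of size ≥ 2 (or has a self-loop).
The vertices on cycles are {A, B, D, E, F, J, K, M} — 8 in total.

8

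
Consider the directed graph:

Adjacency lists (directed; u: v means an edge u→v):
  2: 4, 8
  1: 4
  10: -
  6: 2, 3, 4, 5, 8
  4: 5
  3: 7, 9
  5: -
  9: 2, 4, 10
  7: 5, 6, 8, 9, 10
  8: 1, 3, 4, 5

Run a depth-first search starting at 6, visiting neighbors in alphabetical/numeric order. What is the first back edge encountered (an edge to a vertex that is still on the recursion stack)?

7->6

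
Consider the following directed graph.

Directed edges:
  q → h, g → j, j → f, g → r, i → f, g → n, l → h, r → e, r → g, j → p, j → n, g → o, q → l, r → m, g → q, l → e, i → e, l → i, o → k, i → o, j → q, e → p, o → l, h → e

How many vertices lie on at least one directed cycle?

A vertex is on a directed cycle iff it belongs to a strongly connected component of size ≥ 2 (or has a self-loop).
The vertices on cycles are {g, i, l, o, r} — 5 in total.

5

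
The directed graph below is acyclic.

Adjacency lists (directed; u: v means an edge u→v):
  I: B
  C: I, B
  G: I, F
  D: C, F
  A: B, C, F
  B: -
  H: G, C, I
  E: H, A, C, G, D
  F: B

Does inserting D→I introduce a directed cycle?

No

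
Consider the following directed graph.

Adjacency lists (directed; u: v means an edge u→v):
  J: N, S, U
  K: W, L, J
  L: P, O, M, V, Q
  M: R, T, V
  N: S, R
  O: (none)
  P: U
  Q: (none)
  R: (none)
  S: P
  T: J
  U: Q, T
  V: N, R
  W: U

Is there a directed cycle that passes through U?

U is on a cycle iff U can reach itself via ≥1 edge.
U → T → J → U — yes.

Yes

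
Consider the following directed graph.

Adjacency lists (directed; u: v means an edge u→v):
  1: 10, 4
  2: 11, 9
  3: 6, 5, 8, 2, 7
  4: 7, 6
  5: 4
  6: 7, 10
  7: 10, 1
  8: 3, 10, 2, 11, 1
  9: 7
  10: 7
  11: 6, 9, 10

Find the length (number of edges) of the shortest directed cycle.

For each vertex v, BFS finds the shortest path from v back to v.
The shortest such closed walk is 8 → 3 → 8, length 2.

2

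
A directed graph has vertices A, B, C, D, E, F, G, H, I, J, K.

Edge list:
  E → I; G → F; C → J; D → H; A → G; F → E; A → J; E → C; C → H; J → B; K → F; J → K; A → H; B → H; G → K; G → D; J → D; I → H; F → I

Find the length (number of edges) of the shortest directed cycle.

For each vertex v, BFS finds the shortest path from v back to v.
The shortest such closed walk is J → K → F → E → C → J, length 5.

5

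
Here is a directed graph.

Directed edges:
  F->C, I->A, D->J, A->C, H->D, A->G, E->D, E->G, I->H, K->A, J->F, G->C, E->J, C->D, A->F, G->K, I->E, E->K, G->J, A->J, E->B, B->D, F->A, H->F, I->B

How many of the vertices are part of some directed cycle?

7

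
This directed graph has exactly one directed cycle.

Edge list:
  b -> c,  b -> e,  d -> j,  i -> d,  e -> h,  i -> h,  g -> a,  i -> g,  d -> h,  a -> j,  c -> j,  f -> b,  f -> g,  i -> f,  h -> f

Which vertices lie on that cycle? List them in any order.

b, e, f, h

DFS with gray/black marking from f:
f gray
  b gray
    e gray
      h gray
        h→f: f is gray → back edge
Back edge closes the cycle f → b → e → h → f; its vertices are {b, e, f, h}.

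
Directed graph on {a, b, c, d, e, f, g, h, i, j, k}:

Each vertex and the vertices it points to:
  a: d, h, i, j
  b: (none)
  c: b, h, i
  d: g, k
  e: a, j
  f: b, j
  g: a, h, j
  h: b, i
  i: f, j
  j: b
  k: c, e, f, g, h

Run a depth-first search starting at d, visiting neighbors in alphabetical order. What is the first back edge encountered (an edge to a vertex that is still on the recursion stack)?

a→d

DFS from d (visiting neighbors in alphabetical order); mark gray on enter, black on exit:
d gray
  g gray
    a gray
      a→d: d is gray → back edge
First back edge: a → d.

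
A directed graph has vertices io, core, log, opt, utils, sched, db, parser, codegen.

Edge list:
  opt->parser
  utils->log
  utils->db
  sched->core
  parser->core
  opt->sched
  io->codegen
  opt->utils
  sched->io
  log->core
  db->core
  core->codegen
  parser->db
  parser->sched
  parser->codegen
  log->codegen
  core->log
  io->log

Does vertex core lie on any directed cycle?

core is on a cycle iff core can reach itself via ≥1 edge.
core → log → core — yes.

Yes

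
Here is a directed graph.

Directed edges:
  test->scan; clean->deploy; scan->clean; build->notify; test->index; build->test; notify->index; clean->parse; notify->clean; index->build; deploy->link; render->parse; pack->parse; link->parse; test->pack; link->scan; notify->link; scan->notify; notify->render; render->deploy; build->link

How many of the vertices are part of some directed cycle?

9

A vertex is on a directed cycle iff it belongs to a strongly connected component of size ≥ 2 (or has a self-loop).
The vertices on cycles are {link, scan, test, build, clean, index, deploy, notify, render} — 9 in total.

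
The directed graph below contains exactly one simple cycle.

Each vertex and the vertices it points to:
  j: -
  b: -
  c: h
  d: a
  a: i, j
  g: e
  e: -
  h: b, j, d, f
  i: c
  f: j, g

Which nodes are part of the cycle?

a, c, d, h, i

DFS with gray/black marking from c:
c gray
  h gray
    b gray
    b black
    j gray
    j black
    d gray
      a gray
        i gray
          i→c: c is gray → back edge
Back edge closes the cycle c → h → d → a → i → c; its vertices are {a, c, d, h, i}.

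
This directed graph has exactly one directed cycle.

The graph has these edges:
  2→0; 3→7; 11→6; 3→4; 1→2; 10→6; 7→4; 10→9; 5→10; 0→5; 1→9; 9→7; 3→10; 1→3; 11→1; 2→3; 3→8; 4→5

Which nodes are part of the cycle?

4, 5, 7, 9, 10

DFS with gray/black marking from 10:
10 gray
  9 gray
    7 gray
      4 gray
        5 gray
          5→10: 10 is gray → back edge
Back edge closes the cycle 10 → 9 → 7 → 4 → 5 → 10; its vertices are {4, 5, 7, 9, 10}.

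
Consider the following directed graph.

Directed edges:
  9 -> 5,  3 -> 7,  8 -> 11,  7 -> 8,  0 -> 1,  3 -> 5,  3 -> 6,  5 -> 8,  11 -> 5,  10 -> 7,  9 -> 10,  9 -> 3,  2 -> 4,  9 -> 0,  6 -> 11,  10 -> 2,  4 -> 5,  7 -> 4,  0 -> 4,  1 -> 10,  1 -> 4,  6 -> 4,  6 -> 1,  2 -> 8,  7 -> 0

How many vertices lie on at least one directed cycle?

A vertex is on a directed cycle iff it belongs to a strongly connected component of size ≥ 2 (or has a self-loop).
The vertices on cycles are {0, 1, 5, 7, 8, 10, 11} — 7 in total.

7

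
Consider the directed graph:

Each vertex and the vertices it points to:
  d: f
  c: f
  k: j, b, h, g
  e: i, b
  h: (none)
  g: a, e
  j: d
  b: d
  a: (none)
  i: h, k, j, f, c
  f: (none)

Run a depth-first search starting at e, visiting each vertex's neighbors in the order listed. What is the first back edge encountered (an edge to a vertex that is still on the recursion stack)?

DFS from e (visiting each vertex's neighbors in the order listed); mark gray on enter, black on exit:
e gray
  i gray
    h gray
    h black
    k gray
      j gray
        d gray
          f gray
          f black
        d black
      j black
      b gray
        b→d: d black — skip
      b black
      k→h: h black — skip
      g gray
        a gray
        a black
        g→e: e is gray → back edge
First back edge: g → e.

g→e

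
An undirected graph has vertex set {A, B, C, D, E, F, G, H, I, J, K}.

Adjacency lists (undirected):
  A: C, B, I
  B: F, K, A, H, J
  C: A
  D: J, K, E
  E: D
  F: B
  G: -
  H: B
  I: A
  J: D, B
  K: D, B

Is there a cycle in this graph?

Yes

DFS, tracking each vertex's parent; an edge to a visited non-parent vertex closes a cycle.
Start from J:
visit J (parent –)
  visit D (parent J)
    D–J: parent, skip
    visit K (parent D)
      K–D: parent, skip
      visit B (parent K)
        visit F (parent B)
          F–B: parent, skip
        B–K: parent, skip
        visit A (parent B)
          visit C (parent A)
            C–A: parent, skip
          A–B: parent, skip
          visit I (parent A)
            I–A: parent, skip
        visit H (parent B)
          H–B: parent, skip
        B–J: J visited and ≠ parent → cycle
Cycle: J – D – K – B – J.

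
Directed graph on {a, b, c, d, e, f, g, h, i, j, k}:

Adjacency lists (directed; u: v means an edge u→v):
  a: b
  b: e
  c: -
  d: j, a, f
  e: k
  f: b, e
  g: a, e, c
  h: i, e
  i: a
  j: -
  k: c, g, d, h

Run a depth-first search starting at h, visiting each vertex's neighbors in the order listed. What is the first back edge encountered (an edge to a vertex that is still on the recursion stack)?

g→a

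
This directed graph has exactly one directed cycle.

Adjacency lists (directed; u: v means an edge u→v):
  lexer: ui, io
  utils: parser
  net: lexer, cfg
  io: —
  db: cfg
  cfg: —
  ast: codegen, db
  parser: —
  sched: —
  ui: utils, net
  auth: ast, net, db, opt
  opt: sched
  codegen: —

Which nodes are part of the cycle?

DFS with gray/black marking from net:
net gray
  lexer gray
    ui gray
      utils gray
        parser gray
        parser black
      utils black
      ui→net: net is gray → back edge
Back edge closes the cycle net → lexer → ui → net; its vertices are {ui, net, lexer}.

ui, net, lexer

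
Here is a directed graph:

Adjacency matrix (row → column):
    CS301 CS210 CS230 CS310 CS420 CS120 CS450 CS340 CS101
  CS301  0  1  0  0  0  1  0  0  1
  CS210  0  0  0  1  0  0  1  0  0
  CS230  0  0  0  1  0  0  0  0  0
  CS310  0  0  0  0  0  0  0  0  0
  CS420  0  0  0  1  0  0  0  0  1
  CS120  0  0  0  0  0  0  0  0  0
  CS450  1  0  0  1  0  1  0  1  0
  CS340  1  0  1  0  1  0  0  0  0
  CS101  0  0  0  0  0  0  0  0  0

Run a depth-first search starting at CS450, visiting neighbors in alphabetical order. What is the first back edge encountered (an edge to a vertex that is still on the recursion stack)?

CS210→CS450

DFS from CS450 (visiting neighbors in alphabetical order); mark gray on enter, black on exit:
CS450 gray
  CS120 gray
  CS120 black
  CS301 gray
    CS101 gray
    CS101 black
    CS301→CS120: CS120 black — skip
    CS210 gray
      CS310 gray
      CS310 black
      CS210→CS450: CS450 is gray → back edge
First back edge: CS210 → CS450.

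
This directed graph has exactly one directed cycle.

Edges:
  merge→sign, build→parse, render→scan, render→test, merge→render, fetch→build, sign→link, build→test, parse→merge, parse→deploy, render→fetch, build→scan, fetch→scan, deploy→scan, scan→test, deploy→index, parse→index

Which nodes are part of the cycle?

build, fetch, merge, parse, render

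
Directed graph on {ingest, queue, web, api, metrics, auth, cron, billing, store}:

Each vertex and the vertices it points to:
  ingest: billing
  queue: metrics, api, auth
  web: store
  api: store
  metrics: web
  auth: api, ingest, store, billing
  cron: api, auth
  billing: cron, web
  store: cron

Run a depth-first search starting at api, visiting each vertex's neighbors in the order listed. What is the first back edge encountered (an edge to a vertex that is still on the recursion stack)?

DFS from api (visiting each vertex's neighbors in the order listed); mark gray on enter, black on exit:
api gray
  store gray
    cron gray
      cron→api: api is gray → back edge
First back edge: cron → api.

cron→api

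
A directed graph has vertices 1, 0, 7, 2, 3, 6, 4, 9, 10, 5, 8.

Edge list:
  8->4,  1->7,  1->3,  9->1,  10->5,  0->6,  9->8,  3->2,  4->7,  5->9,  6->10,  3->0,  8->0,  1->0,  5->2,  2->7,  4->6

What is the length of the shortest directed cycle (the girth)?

For each vertex v, BFS finds the shortest path from v back to v.
The shortest such closed walk is 10 → 5 → 9 → 8 → 0 → 6 → 10, length 6.

6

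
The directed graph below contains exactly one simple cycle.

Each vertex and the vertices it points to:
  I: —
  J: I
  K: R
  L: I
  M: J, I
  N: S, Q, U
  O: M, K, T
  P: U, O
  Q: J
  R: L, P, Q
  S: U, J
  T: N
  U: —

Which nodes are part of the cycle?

DFS with gray/black marking from R:
R gray
  L gray
    I gray
    I black
  L black
  P gray
    U gray
    U black
    O gray
      M gray
        J gray
          J→I: I black — skip
        J black
        M→I: I black — skip
      M black
      K gray
        K→R: R is gray → back edge
Back edge closes the cycle R → P → O → K → R; its vertices are {K, O, P, R}.

K, O, P, R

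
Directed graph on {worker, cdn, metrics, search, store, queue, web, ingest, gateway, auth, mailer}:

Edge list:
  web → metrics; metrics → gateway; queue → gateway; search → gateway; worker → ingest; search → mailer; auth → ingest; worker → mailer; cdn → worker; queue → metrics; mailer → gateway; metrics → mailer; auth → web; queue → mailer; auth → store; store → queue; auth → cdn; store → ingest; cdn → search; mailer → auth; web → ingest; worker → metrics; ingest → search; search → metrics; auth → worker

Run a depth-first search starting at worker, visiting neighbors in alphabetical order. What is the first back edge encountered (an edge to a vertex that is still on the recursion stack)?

cdn->search

DFS from worker (visiting neighbors in alphabetical order); mark gray on enter, black on exit:
worker gray
  ingest gray
    search gray
      gateway gray
      gateway black
      mailer gray
        auth gray
          cdn gray
            cdn→search: search is gray → back edge
First back edge: cdn → search.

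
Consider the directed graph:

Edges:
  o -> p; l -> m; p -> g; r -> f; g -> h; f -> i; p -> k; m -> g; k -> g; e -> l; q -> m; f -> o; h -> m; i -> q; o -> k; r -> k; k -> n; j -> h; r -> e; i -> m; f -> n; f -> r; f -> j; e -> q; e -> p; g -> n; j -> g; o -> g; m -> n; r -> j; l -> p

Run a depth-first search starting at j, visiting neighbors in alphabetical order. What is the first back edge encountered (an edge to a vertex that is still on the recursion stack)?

m->g

DFS from j (visiting neighbors in alphabetical order); mark gray on enter, black on exit:
j gray
  g gray
    h gray
      m gray
        m→g: g is gray → back edge
First back edge: m → g.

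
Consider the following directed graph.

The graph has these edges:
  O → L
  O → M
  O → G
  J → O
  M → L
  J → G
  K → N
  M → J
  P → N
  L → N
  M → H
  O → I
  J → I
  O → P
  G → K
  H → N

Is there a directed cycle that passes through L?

L lies on a cycle iff there is a path from L back to itself.
Exploring from L, it never reaches itself; equivalently, its strongly connected component is a singleton.

No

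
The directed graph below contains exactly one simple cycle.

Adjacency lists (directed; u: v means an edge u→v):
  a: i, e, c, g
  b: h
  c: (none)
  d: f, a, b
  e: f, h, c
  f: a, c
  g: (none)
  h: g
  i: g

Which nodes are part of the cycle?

a, e, f

DFS with gray/black marking from a:
a gray
  i gray
    g gray
    g black
  i black
  e gray
    f gray
      f→a: a is gray → back edge
Back edge closes the cycle a → e → f → a; its vertices are {a, e, f}.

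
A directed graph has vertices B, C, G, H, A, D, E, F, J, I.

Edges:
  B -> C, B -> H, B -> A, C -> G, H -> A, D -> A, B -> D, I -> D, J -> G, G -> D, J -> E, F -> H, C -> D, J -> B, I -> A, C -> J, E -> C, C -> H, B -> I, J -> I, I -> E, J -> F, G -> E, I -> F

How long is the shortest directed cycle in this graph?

3

For each vertex v, BFS finds the shortest path from v back to v.
The shortest such closed walk is J → B → C → J, length 3.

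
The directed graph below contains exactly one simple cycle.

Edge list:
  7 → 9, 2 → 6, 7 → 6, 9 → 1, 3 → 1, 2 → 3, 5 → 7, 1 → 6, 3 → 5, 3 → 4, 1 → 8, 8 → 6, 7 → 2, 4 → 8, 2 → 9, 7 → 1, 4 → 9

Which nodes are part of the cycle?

2, 3, 5, 7

DFS with gray/black marking from 3:
3 gray
  4 gray
    9 gray
      1 gray
        6 gray
        6 black
        8 gray
          8→6: 6 black — skip
        8 black
      1 black
    9 black
    4→8: 8 black — skip
  4 black
  5 gray
    7 gray
      7→9: 9 black — skip
      7→6: 6 black — skip
      7→1: 1 black — skip
      2 gray
        2→6: 6 black — skip
        2→3: 3 is gray → back edge
Back edge closes the cycle 3 → 5 → 7 → 2 → 3; its vertices are {2, 3, 5, 7}.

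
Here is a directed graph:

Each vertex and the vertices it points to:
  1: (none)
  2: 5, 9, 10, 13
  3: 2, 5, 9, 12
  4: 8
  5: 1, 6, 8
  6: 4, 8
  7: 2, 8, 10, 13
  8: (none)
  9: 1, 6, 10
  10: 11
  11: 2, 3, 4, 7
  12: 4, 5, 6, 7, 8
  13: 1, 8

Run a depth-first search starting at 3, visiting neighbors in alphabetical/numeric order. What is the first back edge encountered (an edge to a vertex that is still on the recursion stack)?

11->2

DFS from 3 (visiting neighbors in alphabetical/numeric order); mark gray on enter, black on exit:
3 gray
  2 gray
    5 gray
      1 gray
      1 black
      6 gray
        4 gray
          8 gray
          8 black
        4 black
        6→8: 8 black — skip
      6 black
      5→8: 8 black — skip
    5 black
    9 gray
      9→1: 1 black — skip
      9→6: 6 black — skip
      10 gray
        11 gray
          11→2: 2 is gray → back edge
First back edge: 11 → 2.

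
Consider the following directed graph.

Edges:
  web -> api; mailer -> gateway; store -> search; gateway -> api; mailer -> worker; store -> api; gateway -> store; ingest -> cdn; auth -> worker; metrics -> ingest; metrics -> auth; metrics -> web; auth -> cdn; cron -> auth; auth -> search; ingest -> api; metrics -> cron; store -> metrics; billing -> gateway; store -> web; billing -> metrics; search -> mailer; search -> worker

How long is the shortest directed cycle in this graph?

For each vertex v, BFS finds the shortest path from v back to v.
The shortest such closed walk is gateway → store → search → mailer → gateway, length 4.

4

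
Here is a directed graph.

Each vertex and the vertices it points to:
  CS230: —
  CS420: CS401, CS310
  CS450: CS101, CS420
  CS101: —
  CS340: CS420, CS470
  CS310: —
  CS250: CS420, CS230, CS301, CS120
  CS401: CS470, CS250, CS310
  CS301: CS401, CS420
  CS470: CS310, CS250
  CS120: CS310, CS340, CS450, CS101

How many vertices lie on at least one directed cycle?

8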